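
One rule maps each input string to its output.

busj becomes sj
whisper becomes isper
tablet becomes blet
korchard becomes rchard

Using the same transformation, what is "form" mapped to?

rm

In each case the input is transformed by: delete the first 2 characters.
Applying that to "form" gives "rm".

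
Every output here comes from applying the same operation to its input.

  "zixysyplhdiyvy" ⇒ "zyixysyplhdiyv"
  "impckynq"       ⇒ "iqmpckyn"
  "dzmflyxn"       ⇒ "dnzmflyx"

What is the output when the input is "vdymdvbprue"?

The rule is to swap the first and last characters, then move the last character to the front.
For "vdymdvbprue", step one produces "edymdvbpruv"; step two turns that into "vedymdvbpru".
(Check on "dzmflyxn": → "nzmflyxd" → "dnzmflyx" ✓)

vedymdvbpru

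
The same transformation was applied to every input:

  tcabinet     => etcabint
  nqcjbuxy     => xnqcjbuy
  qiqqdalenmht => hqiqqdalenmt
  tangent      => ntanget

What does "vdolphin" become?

Rule — move the last character to the front, then swap the first and last characters.
Working it through for "vdolphin": intermediate "nvdolphi", final "ivdolphn".

ivdolphn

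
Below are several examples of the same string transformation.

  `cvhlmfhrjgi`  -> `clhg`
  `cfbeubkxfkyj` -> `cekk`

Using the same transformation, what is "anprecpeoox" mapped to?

The transformation: keep one character in every 3, starting at position 1 (positions 1st, 4th, 7th, ...).
For "anprecpeoox" the result is "arpo".

arpo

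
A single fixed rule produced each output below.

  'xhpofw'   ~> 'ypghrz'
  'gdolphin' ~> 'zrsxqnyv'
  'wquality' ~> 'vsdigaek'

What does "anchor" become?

rybkxm

Each output is the input with this applied: shift every letter 10 places forward in the alphabet (wrapping around), then swap the front and back halves of the string.
Working it through for "anchor": intermediate "kxmryb", final "rybkxm".
(Check on "gdolphin": → "qnyvzrsx" → "zrsxqnyv" ✓)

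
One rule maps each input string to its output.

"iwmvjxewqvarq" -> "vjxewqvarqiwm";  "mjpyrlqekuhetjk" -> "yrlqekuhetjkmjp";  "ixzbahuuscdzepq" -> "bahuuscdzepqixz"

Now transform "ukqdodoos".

dodoosukq

Looking at the pairs, the operation is to move the first 3 characters to the end (rotate left by 3).
"ukqdodoos" → "dodoosukq".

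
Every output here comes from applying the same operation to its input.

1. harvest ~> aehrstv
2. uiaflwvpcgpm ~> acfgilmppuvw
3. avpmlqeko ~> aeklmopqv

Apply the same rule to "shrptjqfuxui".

fhijpqrstuux

Each output is the input with this applied: sort the characters into alphabetical order.
On "shrptjqfuxui" that produces "fhijpqrstuux".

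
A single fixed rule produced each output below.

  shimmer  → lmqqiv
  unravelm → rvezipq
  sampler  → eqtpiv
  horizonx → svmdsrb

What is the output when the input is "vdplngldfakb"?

Each output is the input with this applied: delete the first character, then shift every letter 4 places forward in the alphabet (wrapping around).
"vdplngldfakb" → "dplngldfakb" → "htprkphjeof".

htprkphjeof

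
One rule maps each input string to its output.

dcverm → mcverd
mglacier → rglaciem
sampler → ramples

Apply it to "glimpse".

elimpsg

Each output is the input with this applied: swap the first and last characters.
So "glimpse" becomes "elimpsg".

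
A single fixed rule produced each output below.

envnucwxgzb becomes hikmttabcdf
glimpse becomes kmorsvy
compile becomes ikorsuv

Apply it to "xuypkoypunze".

kqtuvvaadeef

Looking at the pairs, the operation is to sort the characters into alphabetical order, then shift every letter 6 places forward in the alphabet (wrapping around).
"xuypkoypunze" → "kqtuvvaadeef".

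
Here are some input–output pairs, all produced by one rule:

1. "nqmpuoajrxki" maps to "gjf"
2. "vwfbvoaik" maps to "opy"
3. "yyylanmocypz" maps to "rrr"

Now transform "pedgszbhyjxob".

The rule is to shift every letter 7 places backward in the alphabet (wrapping around), then keep only the first 3 characters.
"pedgszbhyjxob" → "ixwzlsuarcqhu" → "ixw".
(Check on "nqmpuoajrxki": → "gjfinhtckqdb" → "gjf" ✓)

ixw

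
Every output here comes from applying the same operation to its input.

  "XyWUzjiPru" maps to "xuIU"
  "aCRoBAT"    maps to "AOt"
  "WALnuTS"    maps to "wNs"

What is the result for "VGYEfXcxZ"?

veC

Each output is the input with this applied: keep one character in every 3, starting at position 1 (positions 1st, 4th, 7th, ...), then flip the case of every letter.
Doing the same to "VGYEfXcxZ": "veC".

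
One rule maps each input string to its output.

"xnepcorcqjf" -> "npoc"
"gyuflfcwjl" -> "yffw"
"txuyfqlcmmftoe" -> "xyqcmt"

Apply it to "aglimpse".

gip

Rule — delete the last 2 characters, then keep every other character starting from the second (positions 2nd, 4th, 6th, ...).
On "aglimpse" that produces "gip".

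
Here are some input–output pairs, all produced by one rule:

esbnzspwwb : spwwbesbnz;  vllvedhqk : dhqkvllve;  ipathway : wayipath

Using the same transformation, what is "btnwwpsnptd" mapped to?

The transformation: move the first 2 characters to the end (rotate left by 2), then move the first 3 characters to the end (rotate left by 3).
Starting from "btnwwpsnptd": after the first operation, "nwwpsnptdbt"; after the second, "psnptdbtnww".
(Check on "ipathway": → "athwayip" → "wayipath" ✓)

psnptdbtnww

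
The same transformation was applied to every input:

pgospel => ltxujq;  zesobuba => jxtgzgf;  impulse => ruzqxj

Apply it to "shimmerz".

mnrrjwe

The transformation: shift every letter 5 places forward in the alphabet (wrapping around), then delete the first character.
"shimmerz" → "mnrrjwe".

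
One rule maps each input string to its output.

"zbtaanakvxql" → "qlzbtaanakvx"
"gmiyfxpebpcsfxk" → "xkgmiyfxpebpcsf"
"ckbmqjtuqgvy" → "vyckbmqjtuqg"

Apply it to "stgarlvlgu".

gustgarlvl

What's happening: move the last 2 characters to the front (rotate right by 2).
Doing the same to "stgarlvlgu": "gustgarlvl".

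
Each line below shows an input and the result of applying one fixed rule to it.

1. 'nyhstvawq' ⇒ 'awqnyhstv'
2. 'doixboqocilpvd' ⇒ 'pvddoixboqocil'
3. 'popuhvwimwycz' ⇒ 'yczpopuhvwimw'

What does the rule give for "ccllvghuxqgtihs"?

ihsccllvghuxqgt

The rule is to move the last 3 characters to the front (rotate right by 3).
On "ccllvghuxqgtihs" that produces "ihsccllvghuxqgt".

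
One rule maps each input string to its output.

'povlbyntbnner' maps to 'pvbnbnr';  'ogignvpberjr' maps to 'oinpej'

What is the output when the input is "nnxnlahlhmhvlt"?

In each case the input is transformed by: keep every other character starting from the first (positions 1st, 3rd, 5th, ...).
So "nnxnlahlhmhvlt" becomes "nxlhhhl".

nxlhhhl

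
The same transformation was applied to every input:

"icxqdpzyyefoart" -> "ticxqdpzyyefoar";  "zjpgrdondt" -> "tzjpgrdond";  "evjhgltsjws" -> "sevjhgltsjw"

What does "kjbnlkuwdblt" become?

What's happening: move the last character to the front.
On "kjbnlkuwdblt" that produces "tkjbnlkuwdbl".

tkjbnlkuwdbl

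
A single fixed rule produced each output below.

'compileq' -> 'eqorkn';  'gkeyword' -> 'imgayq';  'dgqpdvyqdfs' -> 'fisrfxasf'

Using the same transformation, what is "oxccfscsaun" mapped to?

The rule is to shift every letter 2 places forward in the alphabet (wrapping around), then delete the last 2 characters.
So "oxccfscsaun" becomes "qzeehueuc".

qzeehueuc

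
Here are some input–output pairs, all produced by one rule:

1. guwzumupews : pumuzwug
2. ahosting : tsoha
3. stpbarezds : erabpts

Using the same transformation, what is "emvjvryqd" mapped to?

The rule is to reverse the string, then delete the first 3 characters.
On "emvjvryqd": the first step gives "dqyrvjvme", and the second then gives "rvjvme".

rvjvme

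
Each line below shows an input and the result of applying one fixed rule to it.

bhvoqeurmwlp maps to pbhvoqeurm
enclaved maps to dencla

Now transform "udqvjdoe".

What's happening: move the last character to the front, then delete the last 2 characters.
For "udqvjdoe", step one produces "eudqvjdo"; step two turns that into "eudqvj".

eudqvj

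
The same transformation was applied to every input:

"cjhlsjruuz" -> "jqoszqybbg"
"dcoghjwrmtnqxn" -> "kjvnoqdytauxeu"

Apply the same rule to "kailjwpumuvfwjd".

rhpsqdwbtbcmdqk

Each output is the input with this applied: shift every letter 7 places forward in the alphabet (wrapping around).
"kailjwpumuvfwjd" → "rhpsqdwbtbcmdqk".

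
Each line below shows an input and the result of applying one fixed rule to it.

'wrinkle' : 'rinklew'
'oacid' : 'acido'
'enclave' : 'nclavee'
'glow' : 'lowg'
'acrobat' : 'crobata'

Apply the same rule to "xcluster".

The pattern: move the first character to the end.
So "xcluster" becomes "clusterx".

clusterx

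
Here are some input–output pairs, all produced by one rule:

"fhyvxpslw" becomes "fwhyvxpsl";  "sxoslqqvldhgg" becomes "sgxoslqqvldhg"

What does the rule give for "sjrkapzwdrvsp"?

spjrkapzwdrvs

The transformation: swap the first and last characters, then move the last character to the front.
"sjrkapzwdrvsp" → "spjrkapzwdrvs".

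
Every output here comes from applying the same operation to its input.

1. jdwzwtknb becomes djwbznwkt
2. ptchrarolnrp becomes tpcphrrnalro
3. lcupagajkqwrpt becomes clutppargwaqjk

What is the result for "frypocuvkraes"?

rfyspeoacrukv

The pattern: move the first character to the end, then take characters alternately from the front and the back (1st, last, 2nd, 2nd-last, ...).
On "frypocuvkraes": the first step gives "rypocuvkraesf", and the second then gives "rfyspeoacrukv".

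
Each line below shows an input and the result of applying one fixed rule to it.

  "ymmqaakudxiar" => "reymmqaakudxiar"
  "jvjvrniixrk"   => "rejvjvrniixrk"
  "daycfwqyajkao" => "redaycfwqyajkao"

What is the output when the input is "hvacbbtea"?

In each case the input is transformed by: prepend "re".
So "hvacbbtea" becomes "rehvacbbtea".

rehvacbbtea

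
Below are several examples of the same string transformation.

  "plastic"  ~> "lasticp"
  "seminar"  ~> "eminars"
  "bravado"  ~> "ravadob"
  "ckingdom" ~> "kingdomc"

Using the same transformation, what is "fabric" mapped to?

abricf

The pattern: move the first character to the end.
Applying that to "fabric" gives "abricf".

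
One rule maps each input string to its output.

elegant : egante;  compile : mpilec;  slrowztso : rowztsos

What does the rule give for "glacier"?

In each case the input is transformed by: move the first character to the end, then delete the first character.
Working it through for "glacier": intermediate "lacierg", final "acierg".
(Check on "elegant": → "legante" → "egante" ✓)

acierg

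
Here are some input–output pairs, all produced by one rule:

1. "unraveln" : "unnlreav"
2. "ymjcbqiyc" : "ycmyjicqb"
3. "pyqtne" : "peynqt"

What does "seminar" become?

Rule — take characters alternately from the front and the back (1st, last, 2nd, 2nd-last, ...).
Doing the same to "seminar": "sreamni".

sreamni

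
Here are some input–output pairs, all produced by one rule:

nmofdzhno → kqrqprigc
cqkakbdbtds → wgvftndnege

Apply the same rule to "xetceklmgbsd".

What's happening: shift every letter 3 places forward in the alphabet (wrapping around), then move the last 3 characters to the front (rotate right by 3).
Applying both steps to "xetceklmgbsd": "ahwfhnopjevg", then "evgahwfhnopj".

evgahwfhnopj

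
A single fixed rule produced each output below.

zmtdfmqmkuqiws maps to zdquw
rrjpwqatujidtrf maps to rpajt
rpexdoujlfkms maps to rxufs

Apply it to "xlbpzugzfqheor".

xpgqo

The rule is to keep one character in every 3, starting at position 1 (positions 1st, 4th, 7th, ...).
So "xlbpzugzfqheor" becomes "xpgqo".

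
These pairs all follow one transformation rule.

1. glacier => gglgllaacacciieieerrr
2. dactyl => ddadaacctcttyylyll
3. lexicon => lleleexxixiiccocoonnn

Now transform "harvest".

hhahaarrvrvveesessttt

Looking at the pairs, the operation is to repeat every character 3 times, then swap each adjacent pair of characters (1↔2, 3↔4, ...).
"harvest" → "hhhaaarrrvvveeesssttt" → "hhahaarrvrvveesessttt".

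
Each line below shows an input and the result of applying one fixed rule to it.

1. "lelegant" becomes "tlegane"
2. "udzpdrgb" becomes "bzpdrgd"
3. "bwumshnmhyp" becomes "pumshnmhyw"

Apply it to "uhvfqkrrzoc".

cvfqkrrzoh

In each case the input is transformed by: delete the first character, then swap the first and last characters.
For "uhvfqkrrzoc", step one produces "hvfqkrrzoc"; step two turns that into "cvfqkrrzoh".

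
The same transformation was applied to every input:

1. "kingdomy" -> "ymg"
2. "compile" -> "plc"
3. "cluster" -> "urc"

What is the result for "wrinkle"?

wle

In each case the input is transformed by: sort the characters into reverse alphabetical order, then keep one character in every 3, starting at position 1 (positions 1st, 4th, 7th, ...).
Applying both steps to "wrinkle": "wrnlkie", then "wle".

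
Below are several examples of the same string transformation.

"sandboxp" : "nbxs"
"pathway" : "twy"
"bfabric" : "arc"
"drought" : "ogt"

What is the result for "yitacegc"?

tcgy

The pattern: move the first character to the end, then keep every other character starting from the second (positions 2nd, 4th, 6th, ...).
Working it through for "yitacegc": intermediate "itacegcy", final "tcgy".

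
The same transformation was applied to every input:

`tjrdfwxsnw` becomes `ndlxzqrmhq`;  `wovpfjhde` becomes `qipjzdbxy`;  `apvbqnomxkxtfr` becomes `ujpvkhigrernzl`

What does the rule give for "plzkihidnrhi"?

jftecbcxhlbc

The transformation: shift every letter 6 places backward in the alphabet (wrapping around).
"plzkihidnrhi" → "jftecbcxhlbc".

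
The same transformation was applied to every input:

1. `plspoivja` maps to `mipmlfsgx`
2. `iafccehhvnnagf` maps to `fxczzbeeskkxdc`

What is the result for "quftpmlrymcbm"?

What's happening: shift every letter 3 places backward in the alphabet (wrapping around).
So "quftpmlrymcbm" becomes "nrcqmjiovjzyj".

nrcqmjiovjzyj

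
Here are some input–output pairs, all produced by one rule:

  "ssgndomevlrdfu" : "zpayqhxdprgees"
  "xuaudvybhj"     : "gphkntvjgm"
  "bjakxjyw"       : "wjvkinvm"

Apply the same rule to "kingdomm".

spayywuz

Each output is the input with this applied: move the first 3 characters to the end (rotate left by 3), then shift every letter 12 places forward in the alphabet (wrapping around).
Applying both steps to "kingdomm": "gdommkin", then "spayywuz".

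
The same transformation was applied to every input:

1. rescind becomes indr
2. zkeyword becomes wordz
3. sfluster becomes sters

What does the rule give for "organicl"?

Looking at the pairs, the operation is to move the first character to the end, then delete the first 3 characters.
"organicl" → "rganiclo" → "niclo".

niclo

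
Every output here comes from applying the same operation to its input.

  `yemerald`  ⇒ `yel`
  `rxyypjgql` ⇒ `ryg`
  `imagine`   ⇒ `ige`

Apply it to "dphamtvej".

Rule — keep one character in every 3, starting at position 1 (positions 1st, 4th, 7th, ...).
For "dphamtvej" the result is "dav".

dav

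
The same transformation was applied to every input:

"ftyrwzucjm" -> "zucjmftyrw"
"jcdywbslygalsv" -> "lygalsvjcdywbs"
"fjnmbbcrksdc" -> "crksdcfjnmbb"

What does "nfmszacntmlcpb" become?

Rule — swap the front and back halves of the string.
For "nfmszacntmlcpb" the result is "ntmlcpbnfmszac".

ntmlcpbnfmszac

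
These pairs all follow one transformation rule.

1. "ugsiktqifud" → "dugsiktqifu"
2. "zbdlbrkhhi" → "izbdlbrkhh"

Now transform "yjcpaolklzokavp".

pyjcpaolklzokav

In each case the input is transformed by: move the last character to the front.
"yjcpaolklzokavp" → "pyjcpaolklzokav".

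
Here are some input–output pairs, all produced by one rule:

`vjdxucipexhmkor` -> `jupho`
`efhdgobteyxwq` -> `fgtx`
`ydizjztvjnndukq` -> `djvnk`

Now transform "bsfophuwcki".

spwi

The rule is to keep one character in every 3, starting at position 2 (positions 2nd, 5th, 8th, ...).
Applying that to "bsfophuwcki" gives "spwi".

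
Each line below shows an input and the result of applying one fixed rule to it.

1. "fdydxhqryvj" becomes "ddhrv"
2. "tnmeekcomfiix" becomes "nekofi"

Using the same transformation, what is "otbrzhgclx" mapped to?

trhcx

Each output is the input with this applied: keep every other character starting from the second (positions 2nd, 4th, 6th, ...).
"otbrzhgclx" → "trhcx".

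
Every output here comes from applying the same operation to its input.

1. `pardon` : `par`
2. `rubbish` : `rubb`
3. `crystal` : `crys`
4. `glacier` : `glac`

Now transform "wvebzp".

wve

In each case the input is transformed by: delete the last 3 characters.
Applying that to "wvebzp" gives "wve".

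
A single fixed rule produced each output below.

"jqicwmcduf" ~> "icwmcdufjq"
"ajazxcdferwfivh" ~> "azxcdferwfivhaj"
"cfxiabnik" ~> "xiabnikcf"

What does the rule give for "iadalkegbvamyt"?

What's happening: move the first 2 characters to the end (rotate left by 2).
Doing the same to "iadalkegbvamyt": "dalkegbvamytia".

dalkegbvamytia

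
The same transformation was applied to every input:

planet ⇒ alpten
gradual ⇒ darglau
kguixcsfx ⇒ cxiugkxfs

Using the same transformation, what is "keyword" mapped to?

Looking at the pairs, the operation is to move the last 3 characters to the front (rotate right by 3), then reverse the string.
Starting from "keyword": after the first operation, "ordkeyw"; after the second, "wyekdro".

wyekdro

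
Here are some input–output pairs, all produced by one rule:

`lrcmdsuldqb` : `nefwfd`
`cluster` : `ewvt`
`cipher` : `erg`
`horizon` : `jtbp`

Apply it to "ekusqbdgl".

What's happening: keep every other character starting from the first (positions 1st, 3rd, 5th, ...), then shift every letter 2 places forward in the alphabet (wrapping around).
On "ekusqbdgl": the first step gives "euqdl", and the second then gives "gwsfn".

gwsfn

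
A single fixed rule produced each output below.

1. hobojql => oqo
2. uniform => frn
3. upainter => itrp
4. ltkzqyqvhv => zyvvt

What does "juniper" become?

What's happening: keep every other character starting from the second (positions 2nd, 4th, 6th, ...), then move the first character to the end.
For "juniper" the result is "ieu".
(Check on "ltkzqyqvhv": → "tzyvv" → "zyvvt" ✓)

ieu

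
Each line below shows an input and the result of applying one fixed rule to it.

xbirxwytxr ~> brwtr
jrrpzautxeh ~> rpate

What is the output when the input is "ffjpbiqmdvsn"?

fpimvn

The transformation: keep every other character starting from the second (positions 2nd, 4th, 6th, ...).
Applying that to "ffjpbiqmdvsn" gives "fpimvn".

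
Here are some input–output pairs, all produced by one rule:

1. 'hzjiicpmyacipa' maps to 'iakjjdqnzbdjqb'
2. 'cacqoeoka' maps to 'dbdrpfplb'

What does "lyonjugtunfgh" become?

Looking at the pairs, the operation is to shift every letter 1 place forward in the alphabet (wrapping around).
On "lyonjugtunfgh" that produces "mzpokvhuvoghi".

mzpokvhuvoghi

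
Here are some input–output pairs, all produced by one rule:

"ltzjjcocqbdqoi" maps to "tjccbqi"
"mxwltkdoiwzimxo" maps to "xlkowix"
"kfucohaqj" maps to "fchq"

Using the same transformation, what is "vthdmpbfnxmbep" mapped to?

tdpfxbp

Rule — keep every other character starting from the second (positions 2nd, 4th, 6th, ...).
For "vthdmpbfnxmbep" the result is "tdpfxbp".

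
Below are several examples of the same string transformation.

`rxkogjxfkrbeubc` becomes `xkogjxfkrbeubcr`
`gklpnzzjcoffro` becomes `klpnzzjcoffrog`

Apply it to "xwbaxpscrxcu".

Looking at the pairs, the operation is to move the first character to the end.
On "xwbaxpscrxcu" that produces "wbaxpscrxcux".

wbaxpscrxcux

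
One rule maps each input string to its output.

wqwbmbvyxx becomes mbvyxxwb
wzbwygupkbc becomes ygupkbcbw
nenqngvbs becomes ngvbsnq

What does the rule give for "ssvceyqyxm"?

eyqyxmvc

Rule — delete the first 2 characters, then move the first 2 characters to the end (rotate left by 2).
Starting from "ssvceyqyxm": after the first operation, "vceyqyxm"; after the second, "eyqyxmvc".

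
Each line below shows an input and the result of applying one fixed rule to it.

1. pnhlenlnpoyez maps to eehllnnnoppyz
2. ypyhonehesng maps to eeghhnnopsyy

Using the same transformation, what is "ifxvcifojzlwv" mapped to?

Looking at the pairs, the operation is to sort the characters into alphabetical order.
Applying that to "ifxvcifojzlwv" gives "cffiijlovvwxz".

cffiijlovvwxz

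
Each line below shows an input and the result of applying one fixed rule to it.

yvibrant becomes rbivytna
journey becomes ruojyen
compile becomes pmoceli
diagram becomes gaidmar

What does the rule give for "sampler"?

Looking at the pairs, the operation is to move the last 3 characters to the front (rotate right by 3), then reverse the string.
On "sampler": the first step gives "lersamp", and the second then gives "pmasrel".
(Check on "diagram": → "ramdiag" → "gaidmar" ✓)

pmasrel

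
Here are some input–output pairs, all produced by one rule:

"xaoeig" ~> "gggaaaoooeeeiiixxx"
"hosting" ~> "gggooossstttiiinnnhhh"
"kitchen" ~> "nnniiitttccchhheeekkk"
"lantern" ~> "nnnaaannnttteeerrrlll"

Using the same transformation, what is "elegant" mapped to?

tttllleeegggaaannneee

Rule — swap the first and last characters, then repeat every character 3 times.
Doing the same to "elegant": "tttllleeegggaaannneee".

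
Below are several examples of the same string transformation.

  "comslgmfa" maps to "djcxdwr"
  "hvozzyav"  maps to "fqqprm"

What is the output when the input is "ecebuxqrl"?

Looking at the pairs, the operation is to delete the first 2 characters, then shift every letter 9 places backward in the alphabet (wrapping around).
Working it through for "ecebuxqrl": intermediate "ebuxqrl", final "vslohic".

vslohic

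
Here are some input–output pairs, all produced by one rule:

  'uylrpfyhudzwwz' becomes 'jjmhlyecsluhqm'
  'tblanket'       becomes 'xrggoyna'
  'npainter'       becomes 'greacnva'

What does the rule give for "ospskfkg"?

sxtbfcfx

The pattern: shift every letter 13 places forward in the alphabet (wrapping around) — i.e. ROT13, then move the last 3 characters to the front (rotate right by 3).
Working it through for "ospskfkg": intermediate "bfcfxsxt", final "sxtbfcfx".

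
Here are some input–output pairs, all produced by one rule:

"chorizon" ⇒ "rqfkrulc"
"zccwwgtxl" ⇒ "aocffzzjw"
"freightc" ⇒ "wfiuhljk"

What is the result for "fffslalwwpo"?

The pattern: shift every letter 3 places forward in the alphabet (wrapping around), then move the last 2 characters to the front (rotate right by 2).
Starting from "fffslalwwpo": after the first operation, "iiivodozzsr"; after the second, "sriiivodozz".

sriiivodozz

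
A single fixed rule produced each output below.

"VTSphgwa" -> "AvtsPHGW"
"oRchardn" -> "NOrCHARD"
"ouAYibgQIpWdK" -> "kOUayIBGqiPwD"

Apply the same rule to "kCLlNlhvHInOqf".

FKclLnLHVhiNoQ

The transformation: flip the case of every letter, then move the last character to the front.
So "kCLlNlhvHInOqf" becomes "FKclLnLHVhiNoQ".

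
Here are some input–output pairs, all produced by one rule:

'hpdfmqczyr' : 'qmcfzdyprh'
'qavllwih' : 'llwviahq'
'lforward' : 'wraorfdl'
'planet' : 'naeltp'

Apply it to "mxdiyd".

What's happening: swap the front and back halves of the string, then take characters alternately from the front and the back (1st, last, 2nd, 2nd-last, ...).
On "mxdiyd": the first step gives "iydmxd", and the second then gives "idyxdm".

idyxdm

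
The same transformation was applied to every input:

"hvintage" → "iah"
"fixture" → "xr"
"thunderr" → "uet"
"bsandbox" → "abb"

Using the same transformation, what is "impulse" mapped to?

ps

In each case the input is transformed by: move the first character to the end, then keep one character in every 3, starting at position 2 (positions 2nd, 5th, 8th, ...).
Applying both steps to "impulse": "mpulsei", then "ps".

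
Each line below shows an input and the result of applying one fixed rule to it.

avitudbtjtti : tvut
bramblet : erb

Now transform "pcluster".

ecs

In each case the input is transformed by: move the last 3 characters to the front (rotate right by 3), then keep one character in every 3, starting at position 2 (positions 2nd, 5th, 8th, ...).
So "pcluster" becomes "ecs".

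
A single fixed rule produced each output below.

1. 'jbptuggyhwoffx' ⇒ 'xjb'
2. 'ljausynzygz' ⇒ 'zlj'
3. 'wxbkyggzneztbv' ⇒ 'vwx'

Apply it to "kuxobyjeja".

aku

Looking at the pairs, the operation is to move the first 2 characters to the end (rotate left by 2), then keep only the last 3 characters.
Applying both steps to "kuxobyjeja": "xobyjejaku", then "aku".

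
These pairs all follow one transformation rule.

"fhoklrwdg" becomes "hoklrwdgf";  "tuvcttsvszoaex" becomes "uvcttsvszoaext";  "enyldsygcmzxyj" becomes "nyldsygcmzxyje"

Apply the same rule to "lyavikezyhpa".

yavikezyhpal

The transformation: move the first character to the end.
For "lyavikezyhpa" the result is "yavikezyhpal".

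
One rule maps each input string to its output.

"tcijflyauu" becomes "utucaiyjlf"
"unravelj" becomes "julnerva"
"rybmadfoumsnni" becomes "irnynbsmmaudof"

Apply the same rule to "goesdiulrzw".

Looking at the pairs, the operation is to reverse the string, then take characters alternately from the front and the back (1st, last, 2nd, 2nd-last, ...).
Starting from "goesdiulrzw": after the first operation, "wzrluidseog"; after the second, "wgzorelsudi".

wgzorelsudi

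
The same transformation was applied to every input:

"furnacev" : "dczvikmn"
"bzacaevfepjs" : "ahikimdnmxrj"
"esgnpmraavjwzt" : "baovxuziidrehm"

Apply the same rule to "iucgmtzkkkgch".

pckoubhsssokq

What's happening: shift every letter 8 places forward in the alphabet (wrapping around), then swap the first and last characters.
Applying both steps to "iucgmtzkkkgch": "qckoubhsssokp", then "pckoubhsssokq".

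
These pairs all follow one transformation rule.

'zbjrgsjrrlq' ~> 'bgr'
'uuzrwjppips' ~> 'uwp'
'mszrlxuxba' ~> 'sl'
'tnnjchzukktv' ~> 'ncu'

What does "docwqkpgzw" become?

oq

Each output is the input with this applied: delete the last 3 characters, then keep one character in every 3, starting at position 2 (positions 2nd, 5th, 8th, ...).
On "docwqkpgzw": the first step gives "docwqkp", and the second then gives "oq".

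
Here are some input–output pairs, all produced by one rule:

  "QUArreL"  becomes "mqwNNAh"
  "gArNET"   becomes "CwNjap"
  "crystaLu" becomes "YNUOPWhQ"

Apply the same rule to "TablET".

Rule — flip the case of every letter, then shift every letter 4 places backward in the alphabet (wrapping around).
Applying both steps to "TablET": "tABLet", then "pWXHap".

pWXHap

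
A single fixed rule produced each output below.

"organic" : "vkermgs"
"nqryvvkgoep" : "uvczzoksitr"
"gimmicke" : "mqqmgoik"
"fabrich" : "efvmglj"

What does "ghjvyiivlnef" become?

Each output is the input with this applied: move the first character to the end, then shift every letter 4 places forward in the alphabet (wrapping around).
"ghjvyiivlnef" → "hjvyiivlnefg" → "lnzcmmzprijk".

lnzcmmzprijk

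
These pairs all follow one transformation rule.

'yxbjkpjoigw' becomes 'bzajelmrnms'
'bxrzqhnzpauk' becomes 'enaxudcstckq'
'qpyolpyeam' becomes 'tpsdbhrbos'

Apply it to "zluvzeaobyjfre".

The pattern: shift every letter 3 places forward in the alphabet (wrapping around), then take characters alternately from the front and the back (1st, last, 2nd, 2nd-last, ...).
Working it through for "zluvzeaobyjfre": intermediate "coxychdrebmiuh", final "chouxiymcbhedr".

chouxiymcbhedr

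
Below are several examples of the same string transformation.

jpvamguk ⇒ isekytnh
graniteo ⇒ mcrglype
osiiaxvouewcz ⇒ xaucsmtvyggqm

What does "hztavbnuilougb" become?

zesmjgslztyrxf

Looking at the pairs, the operation is to shift every letter 2 places backward in the alphabet (wrapping around), then reverse the string.
Applying both steps to "hztavbnuilougb": "fxrytzlsgjmsez", then "zesmjgslztyrxf".
(Check on "jpvamguk": → "hntykesi" → "isekytnh" ✓)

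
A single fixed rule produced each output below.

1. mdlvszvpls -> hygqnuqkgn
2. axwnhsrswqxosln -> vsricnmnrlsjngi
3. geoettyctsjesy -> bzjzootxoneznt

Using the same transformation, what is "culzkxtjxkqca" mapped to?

The rule is to shift every letter 5 places backward in the alphabet (wrapping around).
Doing the same to "culzkxtjxkqca": "xpgufsoesflxv".

xpgufsoesflxv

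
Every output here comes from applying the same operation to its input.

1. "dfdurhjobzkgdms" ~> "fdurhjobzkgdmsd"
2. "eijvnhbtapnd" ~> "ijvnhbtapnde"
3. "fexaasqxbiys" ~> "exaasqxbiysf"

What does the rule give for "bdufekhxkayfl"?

The rule is to move the first character to the end.
So "bdufekhxkayfl" becomes "dufekhxkayflb".

dufekhxkayflb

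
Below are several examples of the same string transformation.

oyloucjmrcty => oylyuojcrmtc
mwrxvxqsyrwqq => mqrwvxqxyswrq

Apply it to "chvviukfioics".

csvhivkuifioc

The transformation: move the last character to the front, then swap each adjacent pair of characters (1↔2, 3↔4, ...).
On "chvviukfioics": the first step gives "schvviukfioic", and the second then gives "csvhivkuifioc".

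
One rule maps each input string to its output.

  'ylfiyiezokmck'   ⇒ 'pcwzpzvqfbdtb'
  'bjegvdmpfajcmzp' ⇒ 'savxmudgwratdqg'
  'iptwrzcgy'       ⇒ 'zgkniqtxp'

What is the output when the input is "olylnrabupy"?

fcpceirslgp

Looking at the pairs, the operation is to shift every letter 9 places backward in the alphabet (wrapping around).
For "olylnrabupy" the result is "fcpceirslgp".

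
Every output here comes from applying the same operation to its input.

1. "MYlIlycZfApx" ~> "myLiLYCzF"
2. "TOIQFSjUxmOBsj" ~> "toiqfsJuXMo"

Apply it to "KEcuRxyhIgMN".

keCUrXYHi

The pattern: flip the case of every letter, then delete the last 3 characters.
"KEcuRxyhIgMN" → "keCUrXYHiGmn" → "keCUrXYHi".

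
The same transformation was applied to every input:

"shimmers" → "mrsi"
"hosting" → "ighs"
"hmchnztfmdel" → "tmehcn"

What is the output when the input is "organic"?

ncog

The transformation: keep every other character starting from the first (positions 1st, 3rd, 5th, ...), then swap the front and back halves of the string.
Working it through for "organic": intermediate "ognc", final "ncog".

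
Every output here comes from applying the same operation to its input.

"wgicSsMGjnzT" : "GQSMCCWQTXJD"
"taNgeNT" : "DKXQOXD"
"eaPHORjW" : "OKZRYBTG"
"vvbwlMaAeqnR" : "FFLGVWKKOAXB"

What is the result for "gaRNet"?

QKBXOD

In each case the input is transformed by: shift every letter 10 places forward in the alphabet (wrapping around), then convert every letter to uppercase.
Applying both steps to "gaRNet": "qkBXod", then "QKBXOD".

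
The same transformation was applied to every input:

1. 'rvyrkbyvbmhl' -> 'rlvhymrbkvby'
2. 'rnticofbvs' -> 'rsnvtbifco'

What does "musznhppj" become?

mjupspzhn

What's happening: take characters alternately from the front and the back (1st, last, 2nd, 2nd-last, ...).
Applying that to "musznhppj" gives "mjupspzhn".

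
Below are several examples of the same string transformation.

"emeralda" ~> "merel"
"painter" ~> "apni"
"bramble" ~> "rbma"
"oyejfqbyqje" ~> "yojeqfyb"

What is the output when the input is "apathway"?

pataw

The rule is to swap each adjacent pair of characters (1↔2, 3↔4, ...), then delete the last 3 characters.
Starting from "apathway": after the first operation, "patawhya"; after the second, "pataw".
(Check on "emeralda": → "merelaad" → "merel" ✓)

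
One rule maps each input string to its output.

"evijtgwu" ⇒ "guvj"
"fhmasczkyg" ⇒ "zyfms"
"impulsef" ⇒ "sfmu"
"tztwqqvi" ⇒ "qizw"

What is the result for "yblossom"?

What's happening: swap the front and back halves of the string, then keep every other character starting from the second (positions 2nd, 4th, 6th, ...).
Starting from "yblossom": after the first operation, "ssomyblo"; after the second, "smbo".

smbo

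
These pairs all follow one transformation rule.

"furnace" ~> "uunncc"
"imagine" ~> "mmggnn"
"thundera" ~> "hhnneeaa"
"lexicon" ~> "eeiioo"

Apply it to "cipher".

iihhrr

The transformation: keep every other character starting from the second (positions 2nd, 4th, 6th, ...), then double every character.
Doing the same to "cipher": "iihhrr".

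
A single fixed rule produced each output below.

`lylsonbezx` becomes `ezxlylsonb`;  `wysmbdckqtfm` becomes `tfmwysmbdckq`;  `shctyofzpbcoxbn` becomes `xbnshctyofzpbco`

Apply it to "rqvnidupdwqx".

Rule — move the last 3 characters to the front (rotate right by 3).
"rqvnidupdwqx" → "wqxrqvnidupd".

wqxrqvnidupd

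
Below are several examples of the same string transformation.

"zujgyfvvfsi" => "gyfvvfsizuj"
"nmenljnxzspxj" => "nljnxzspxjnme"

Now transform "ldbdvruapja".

Rule — move the first 3 characters to the end (rotate left by 3).
For "ldbdvruapja" the result is "dvruapjaldb".

dvruapjaldb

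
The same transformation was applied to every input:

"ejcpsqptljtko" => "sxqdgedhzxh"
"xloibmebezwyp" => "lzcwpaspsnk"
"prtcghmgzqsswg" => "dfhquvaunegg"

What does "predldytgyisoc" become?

Rule — delete the last 2 characters, then shift every letter 12 places backward in the alphabet (wrapping around).
For "predldytgyisoc" the result is "dfsrzrmhumwg".

dfsrzrmhumwg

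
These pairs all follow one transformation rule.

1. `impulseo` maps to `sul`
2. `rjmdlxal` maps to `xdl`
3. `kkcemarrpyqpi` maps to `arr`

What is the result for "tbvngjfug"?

What's happening: take characters alternately from the front and the back (1st, last, 2nd, 2nd-last, ...), then keep only the last 3 characters.
"tbvngjfug" → "tgbuvfnjg" → "njg".

njg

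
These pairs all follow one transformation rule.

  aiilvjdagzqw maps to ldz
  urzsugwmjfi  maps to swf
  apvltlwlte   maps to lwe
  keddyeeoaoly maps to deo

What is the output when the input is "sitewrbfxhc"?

ebh

The pattern: delete the first 2 characters, then keep one character in every 3, starting at position 2 (positions 2nd, 5th, 8th, ...).
For "sitewrbfxhc" the result is "ebh".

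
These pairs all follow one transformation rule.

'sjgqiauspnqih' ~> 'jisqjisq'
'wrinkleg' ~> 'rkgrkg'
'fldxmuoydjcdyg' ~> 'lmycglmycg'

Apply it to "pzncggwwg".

The pattern: keep one character in every 3, starting at position 2 (positions 2nd, 5th, 8th, ...), then write the whole string twice.
On "pzncggwwg": the first step gives "zgw", and the second then gives "zgwzgw".

zgwzgw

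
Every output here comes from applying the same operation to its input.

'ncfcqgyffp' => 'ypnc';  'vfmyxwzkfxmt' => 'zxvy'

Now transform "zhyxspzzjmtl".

zmzx

What's happening: keep one character in every 3, starting at position 1 (positions 1st, 4th, 7th, ...), then move the last 2 characters to the front (rotate right by 2).
For "zhyxspzzjmtl" the result is "zmzx".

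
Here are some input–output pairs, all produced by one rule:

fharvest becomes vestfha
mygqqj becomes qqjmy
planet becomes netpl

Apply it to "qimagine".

In each case the input is transformed by: swap the front and back halves of the string, then delete the last character.
Starting from "qimagine": after the first operation, "gineqima"; after the second, "gineqim".
(Check on "fharvest": → "vestfhar" → "vestfha" ✓)

gineqim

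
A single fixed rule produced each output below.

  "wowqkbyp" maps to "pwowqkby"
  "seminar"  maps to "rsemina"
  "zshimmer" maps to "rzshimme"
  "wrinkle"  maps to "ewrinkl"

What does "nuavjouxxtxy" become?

ynuavjouxxtx

The rule is to move the last character to the front.
For "nuavjouxxtxy" the result is "ynuavjouxxtx".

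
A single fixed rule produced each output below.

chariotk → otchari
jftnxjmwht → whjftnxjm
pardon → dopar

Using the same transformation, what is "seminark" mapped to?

arsemin

The rule is to delete the last character, then move the last 2 characters to the front (rotate right by 2).
"seminark" → "seminar" → "arsemin".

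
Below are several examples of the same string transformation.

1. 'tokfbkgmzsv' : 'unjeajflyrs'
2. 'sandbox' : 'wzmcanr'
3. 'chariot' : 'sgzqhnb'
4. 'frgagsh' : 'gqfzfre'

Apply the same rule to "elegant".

The transformation: shift every letter 1 place backward in the alphabet (wrapping around), then swap the first and last characters.
"elegant" → "dkdfzms" → "skdfzmd".

skdfzmd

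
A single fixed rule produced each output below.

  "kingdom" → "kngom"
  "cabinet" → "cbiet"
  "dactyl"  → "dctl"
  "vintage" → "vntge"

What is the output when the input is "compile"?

cmple

Looking at the pairs, the operation is to double every character, then keep one character in every 3, starting at position 2 (positions 2nd, 5th, 8th, ...).
On "compile": the first step gives "ccoommppiillee", and the second then gives "cmple".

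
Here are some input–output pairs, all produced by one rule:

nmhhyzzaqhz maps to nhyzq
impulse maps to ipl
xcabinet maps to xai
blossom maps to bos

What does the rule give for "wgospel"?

Looking at the pairs, the operation is to delete the last 2 characters, then keep every other character starting from the first (positions 1st, 3rd, 5th, ...).
For "wgospel", step one produces "wgosp"; step two turns that into "wop".

wop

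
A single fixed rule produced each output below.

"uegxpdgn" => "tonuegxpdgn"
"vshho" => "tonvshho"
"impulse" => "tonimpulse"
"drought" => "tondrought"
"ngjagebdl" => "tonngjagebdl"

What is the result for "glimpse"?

tonglimpse

The pattern: prepend "ton".
Doing the same to "glimpse": "tonglimpse".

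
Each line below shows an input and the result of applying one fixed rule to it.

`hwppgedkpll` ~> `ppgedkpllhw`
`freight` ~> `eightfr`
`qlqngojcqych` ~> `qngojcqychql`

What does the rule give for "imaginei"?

Looking at the pairs, the operation is to move the first 2 characters to the end (rotate left by 2).
For "imaginei" the result is "agineiim".

agineiim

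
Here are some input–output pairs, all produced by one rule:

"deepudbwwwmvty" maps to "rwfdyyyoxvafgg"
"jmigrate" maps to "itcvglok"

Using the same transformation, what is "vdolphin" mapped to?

Rule — move the first 3 characters to the end (rotate left by 3), then shift every letter 2 places forward in the alphabet (wrapping around).
Applying both steps to "vdolphin": "lphinvdo", then "nrjkpxfq".

nrjkpxfq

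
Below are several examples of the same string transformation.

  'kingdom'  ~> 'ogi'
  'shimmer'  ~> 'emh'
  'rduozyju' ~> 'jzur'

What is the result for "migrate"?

In each case the input is transformed by: reverse the string, then keep every other character starting from the second (positions 2nd, 4th, 6th, ...).
Starting from "migrate": after the first operation, "etargim"; after the second, "tri".
(Check on "rduozyju": → "ujyzoudr" → "jzur" ✓)

tri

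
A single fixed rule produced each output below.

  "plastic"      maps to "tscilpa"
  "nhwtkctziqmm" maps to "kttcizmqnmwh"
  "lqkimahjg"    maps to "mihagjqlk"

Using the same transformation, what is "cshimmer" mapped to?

In each case the input is transformed by: move the first 3 characters to the end (rotate left by 3), then swap each adjacent pair of characters (1↔2, 3↔4, ...).
So "cshimmer" becomes "miemcrhs".
(Check on "lqkimahjg": → "imahjglqk" → "mihagjqlk" ✓)

miemcrhs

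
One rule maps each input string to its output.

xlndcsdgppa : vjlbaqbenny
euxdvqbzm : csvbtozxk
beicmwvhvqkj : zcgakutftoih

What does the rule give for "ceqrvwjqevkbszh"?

In each case the input is transformed by: shift every letter 2 places backward in the alphabet (wrapping around).
On "ceqrvwjqevkbszh" that produces "acoptuhoctizqxf".

acoptuhoctizqxf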